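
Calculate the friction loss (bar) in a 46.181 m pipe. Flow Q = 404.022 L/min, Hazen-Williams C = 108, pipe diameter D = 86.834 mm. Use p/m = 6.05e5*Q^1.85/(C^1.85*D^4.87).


Q^1.85 = 66351
C^1.85 = 5778.8
D^4.87 = 2.7632e+09
p/m = 0.0025139 bar/m
p_total = 0.0025139 * 46.181 = 0.11610 bar

0.11610 bar


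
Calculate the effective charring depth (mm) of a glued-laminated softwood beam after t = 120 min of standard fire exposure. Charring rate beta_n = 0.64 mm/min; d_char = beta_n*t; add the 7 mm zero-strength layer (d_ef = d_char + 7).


d_char = 0.64 * 120 = 76.8 mm
d_ef = 76.8 + 1.0*7 = 83.8 mm

83.8 mm


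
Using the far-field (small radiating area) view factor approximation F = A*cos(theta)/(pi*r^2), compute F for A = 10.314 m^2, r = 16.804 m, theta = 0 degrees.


cos(0 deg) = 1
pi*r^2 = 887.11
F = 10.314 * 1 / 887.11 = 0.011627

0.011627


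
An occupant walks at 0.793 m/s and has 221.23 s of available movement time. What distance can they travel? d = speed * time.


d = 0.793 * 221.23 = 175.44 m

175.44 m


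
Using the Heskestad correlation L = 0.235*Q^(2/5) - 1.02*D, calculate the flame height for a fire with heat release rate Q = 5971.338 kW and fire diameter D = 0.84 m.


Q^(2/5) = 32.391
0.235 * Q^(2/5) = 7.6120
1.02 * D = 0.85680
L = 6.7552 m

6.7552 m


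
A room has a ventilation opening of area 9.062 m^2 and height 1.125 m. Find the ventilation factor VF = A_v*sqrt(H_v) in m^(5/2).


sqrt(H_v) = 1.0607
VF = 9.062 * 1.0607 = 9.6117 m^(5/2)

9.6117 m^(5/2)


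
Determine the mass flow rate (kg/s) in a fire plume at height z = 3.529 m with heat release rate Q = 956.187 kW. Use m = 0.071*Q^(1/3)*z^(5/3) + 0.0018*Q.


Q^(1/3) = 9.8518
z^(5/3) = 8.1800
First term = 0.071 * 9.8518 * 8.1800 = 5.7217
Second term = 0.0018 * 956.187 = 1.7211
m = 7.4428 kg/s

7.4428 kg/s


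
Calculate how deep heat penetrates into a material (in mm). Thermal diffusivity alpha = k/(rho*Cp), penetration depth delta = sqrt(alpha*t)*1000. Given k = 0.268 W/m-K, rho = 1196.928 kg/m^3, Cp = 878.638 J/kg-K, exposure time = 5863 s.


alpha = 0.268 / (1196.928 * 878.638) = 2.5483e-07 m^2/s
alpha * t = 0.0014941
delta = sqrt(0.0014941) * 1000 = 38.653 mm

38.653 mm


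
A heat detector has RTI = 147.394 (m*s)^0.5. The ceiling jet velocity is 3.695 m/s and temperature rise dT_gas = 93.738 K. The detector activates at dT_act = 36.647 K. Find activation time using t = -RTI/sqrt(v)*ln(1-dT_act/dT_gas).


dT_act/dT_gas = 0.39095
ln(1 - 0.39095) = -0.49586
t = -147.394 / sqrt(3.695) * -0.49586 = 38.021 s

38.021 s


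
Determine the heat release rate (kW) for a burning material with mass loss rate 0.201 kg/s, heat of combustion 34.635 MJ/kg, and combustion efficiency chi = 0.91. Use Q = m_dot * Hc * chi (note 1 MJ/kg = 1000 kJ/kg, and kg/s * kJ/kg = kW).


Hc = 34.635 MJ/kg = 34.635 * 1000 kJ/kg = 34635 kJ/kg
Q = 0.201 kg/s * 34635 kJ/kg * 0.91 = 6335.1 kW

6335.1 kW


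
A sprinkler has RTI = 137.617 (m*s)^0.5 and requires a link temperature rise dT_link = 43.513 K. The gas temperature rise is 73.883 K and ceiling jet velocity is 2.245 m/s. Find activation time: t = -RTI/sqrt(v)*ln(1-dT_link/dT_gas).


dT_link/dT_gas = 0.58894
ln(1 - 0.58894) = -0.88903
t = -137.617 / sqrt(2.245) * -0.88903 = 81.654 s

81.654 s


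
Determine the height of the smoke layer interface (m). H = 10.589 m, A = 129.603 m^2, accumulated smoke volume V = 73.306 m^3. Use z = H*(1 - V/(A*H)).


V/(A*H) = 0.053416
1 - 0.053416 = 0.94658
z = 10.589 * 0.94658 = 10.023 m

10.023 m


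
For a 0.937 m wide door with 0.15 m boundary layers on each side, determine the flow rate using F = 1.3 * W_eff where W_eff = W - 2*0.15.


W_eff = 0.937 - 0.30 = 0.637 m
F = 1.3 * 0.637 = 0.82810 persons/s

0.82810 persons/s


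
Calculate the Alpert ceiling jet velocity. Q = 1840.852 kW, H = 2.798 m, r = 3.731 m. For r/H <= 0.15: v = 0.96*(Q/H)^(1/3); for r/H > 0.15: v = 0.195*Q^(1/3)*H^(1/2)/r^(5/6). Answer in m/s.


r/H = 3.731 / 2.798 = 1.3335
r/H > 0.15, so v = 0.195*Q^(1/3)*H^(1/2)/r^(5/6)
Q^(1/3) = 12.256
H^(1/2) = 1.6727
r^(5/6) = 2.9959
v = 0.195 * 12.256 * 1.6727 / 2.9959 = 1.3344 m/s

1.3344 m/s


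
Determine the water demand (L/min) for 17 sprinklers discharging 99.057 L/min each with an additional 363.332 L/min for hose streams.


Sprinkler demand = 17 * 99.057 = 1683.969 L/min
Total = 1683.969 + 363.332 = 2047.301 L/min

2047.301 L/min


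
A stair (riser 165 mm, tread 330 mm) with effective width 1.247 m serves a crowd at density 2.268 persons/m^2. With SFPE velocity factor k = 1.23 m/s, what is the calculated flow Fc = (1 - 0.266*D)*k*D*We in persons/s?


1 - 0.266*D = 1 - 0.266*2.268 = 0.39671
Fs = 0.39671 * 1.23 * 2.268 = 1.1067 persons/(s*m)
Fc = 1.1067 * 1.247 = 1.3800 persons/s

1.3800 persons/s


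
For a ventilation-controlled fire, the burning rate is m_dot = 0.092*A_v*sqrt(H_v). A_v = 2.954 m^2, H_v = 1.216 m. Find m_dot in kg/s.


sqrt(H_v) = 1.1027
m_dot = 0.092 * 2.954 * 1.1027 = 0.29969 kg/s

0.29969 kg/s


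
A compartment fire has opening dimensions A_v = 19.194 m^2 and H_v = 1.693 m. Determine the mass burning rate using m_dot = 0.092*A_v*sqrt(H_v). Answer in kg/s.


sqrt(H_v) = 1.3012
m_dot = 0.092 * 19.194 * 1.3012 = 2.2976 kg/s

2.2976 kg/s


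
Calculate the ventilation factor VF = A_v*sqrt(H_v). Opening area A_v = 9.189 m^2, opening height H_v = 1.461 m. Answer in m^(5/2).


sqrt(H_v) = 1.2087
VF = 9.189 * 1.2087 = 11.107 m^(5/2)

11.107 m^(5/2)


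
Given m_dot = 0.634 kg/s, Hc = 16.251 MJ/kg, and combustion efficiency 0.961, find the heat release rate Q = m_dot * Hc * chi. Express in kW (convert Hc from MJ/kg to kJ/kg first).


Hc = 16.251 MJ/kg = 16.251 * 1000 kJ/kg = 16251 kJ/kg
Q = 0.634 kg/s * 16251 kJ/kg * 0.961 = 9901.3 kW

9901.3 kW


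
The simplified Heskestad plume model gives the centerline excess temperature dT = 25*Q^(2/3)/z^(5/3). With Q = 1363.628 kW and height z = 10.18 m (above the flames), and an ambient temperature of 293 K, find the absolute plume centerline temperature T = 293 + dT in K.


Q^(2/3) = 122.97
z^(5/3) = 47.817
dT = 25 * 122.97 / 47.817 = 64.292 K
T = 293 + 64.292 = 357.29 K

357.29 K


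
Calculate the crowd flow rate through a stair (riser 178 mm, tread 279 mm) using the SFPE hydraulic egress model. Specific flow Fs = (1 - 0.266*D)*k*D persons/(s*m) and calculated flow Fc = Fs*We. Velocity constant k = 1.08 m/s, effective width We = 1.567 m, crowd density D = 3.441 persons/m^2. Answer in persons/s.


1 - 0.266*D = 1 - 0.266*3.441 = 0.084694
Fs = 0.084694 * 1.08 * 3.441 = 0.31475 persons/(s*m)
Fc = 0.31475 * 1.567 = 0.49321 persons/s

0.49321 persons/s


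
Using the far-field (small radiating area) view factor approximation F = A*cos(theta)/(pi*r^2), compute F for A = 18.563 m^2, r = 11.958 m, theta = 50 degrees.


cos(50 deg) = 0.64279
pi*r^2 = 449.23
F = 18.563 * 0.64279 / 449.23 = 0.026561

0.026561


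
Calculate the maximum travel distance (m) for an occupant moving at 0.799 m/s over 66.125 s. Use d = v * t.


d = 0.799 * 66.125 = 52.834 m

52.834 m


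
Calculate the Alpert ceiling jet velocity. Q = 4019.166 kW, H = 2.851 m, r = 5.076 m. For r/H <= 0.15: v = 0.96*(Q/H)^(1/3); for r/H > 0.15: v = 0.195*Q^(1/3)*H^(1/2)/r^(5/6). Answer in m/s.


r/H = 5.076 / 2.851 = 1.7804
r/H > 0.15, so v = 0.195*Q^(1/3)*H^(1/2)/r^(5/6)
Q^(1/3) = 15.899
H^(1/2) = 1.6885
r^(5/6) = 3.8720
v = 0.195 * 15.899 * 1.6885 / 3.8720 = 1.3520 m/s

1.3520 m/s


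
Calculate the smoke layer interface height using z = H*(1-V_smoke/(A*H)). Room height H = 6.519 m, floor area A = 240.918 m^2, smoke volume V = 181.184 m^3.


V/(A*H) = 0.11536
1 - 0.11536 = 0.88464
z = 6.519 * 0.88464 = 5.7669 m

5.7669 m


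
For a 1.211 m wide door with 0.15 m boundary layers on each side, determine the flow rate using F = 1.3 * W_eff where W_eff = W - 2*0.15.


W_eff = 1.211 - 0.30 = 0.911 m
F = 1.3 * 0.911 = 1.1843 persons/s

1.1843 persons/s


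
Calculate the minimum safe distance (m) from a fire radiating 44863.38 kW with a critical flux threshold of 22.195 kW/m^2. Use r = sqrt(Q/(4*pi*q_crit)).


4*pi*q_crit = 278.91
Q/(4*pi*q_crit) = 160.85
r = sqrt(160.85) = 12.683 m

12.683 m


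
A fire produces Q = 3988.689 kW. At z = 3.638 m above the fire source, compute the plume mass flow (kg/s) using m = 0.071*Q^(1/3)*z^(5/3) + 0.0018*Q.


Q^(1/3) = 15.859
z^(5/3) = 8.6054
First term = 0.071 * 15.859 * 8.6054 = 9.6896
Second term = 0.0018 * 3988.689 = 7.1796
m = 16.869 kg/s

16.869 kg/s


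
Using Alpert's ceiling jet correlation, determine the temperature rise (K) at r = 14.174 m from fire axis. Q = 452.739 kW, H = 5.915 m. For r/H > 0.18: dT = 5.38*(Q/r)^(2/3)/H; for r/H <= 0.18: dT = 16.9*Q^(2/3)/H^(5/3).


r/H = 14.174 / 5.915 = 2.3963
r/H > 0.18, so dT = 5.38*(Q/r)^(2/3)/H
Q/r = 31.942
(Q/r)^(2/3) = 10.067
dT = 5.38 * 10.067 / 5.915 = 9.1565 K

9.1565 K


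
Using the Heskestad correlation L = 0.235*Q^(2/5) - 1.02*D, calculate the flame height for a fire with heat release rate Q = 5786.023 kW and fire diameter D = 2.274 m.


Q^(2/5) = 31.985
0.235 * Q^(2/5) = 7.5166
1.02 * D = 2.3195
L = 5.1971 m

5.1971 m


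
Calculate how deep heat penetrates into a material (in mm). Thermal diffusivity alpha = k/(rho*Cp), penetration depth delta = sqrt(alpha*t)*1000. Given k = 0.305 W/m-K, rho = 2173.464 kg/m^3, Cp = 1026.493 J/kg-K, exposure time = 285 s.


alpha = 0.305 / (2173.464 * 1026.493) = 1.3671e-07 m^2/s
alpha * t = 3.8962e-05
delta = sqrt(3.8962e-05) * 1000 = 6.2419 mm

6.2419 mm


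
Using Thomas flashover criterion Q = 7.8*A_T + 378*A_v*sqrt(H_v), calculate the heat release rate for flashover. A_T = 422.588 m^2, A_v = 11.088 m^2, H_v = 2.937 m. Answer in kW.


7.8*A_T = 3296.2
sqrt(H_v) = 1.7138
378*A_v*sqrt(H_v) = 7182.9
Q = 3296.2 + 7182.9 = 10479 kW

10479 kW


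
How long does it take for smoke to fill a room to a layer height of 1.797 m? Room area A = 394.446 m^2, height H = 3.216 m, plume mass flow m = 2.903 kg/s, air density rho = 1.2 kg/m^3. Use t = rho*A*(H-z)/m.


H - z = 1.419 m
t = 1.2 * 394.446 * 1.419 / 2.903 = 231.37 s

231.37 s


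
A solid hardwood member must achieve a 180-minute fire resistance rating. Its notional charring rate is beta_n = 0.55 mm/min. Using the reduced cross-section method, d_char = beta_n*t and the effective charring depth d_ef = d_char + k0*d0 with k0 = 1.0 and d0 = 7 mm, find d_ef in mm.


d_char = 0.55 * 180 = 99 mm
d_ef = 99 + 1.0*7 = 106 mm

106 mm


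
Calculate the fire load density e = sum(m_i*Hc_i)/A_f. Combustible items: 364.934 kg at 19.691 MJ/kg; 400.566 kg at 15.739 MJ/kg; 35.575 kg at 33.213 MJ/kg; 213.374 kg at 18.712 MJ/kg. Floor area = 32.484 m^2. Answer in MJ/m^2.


Total energy = 364.934*19.691 + 400.566*15.739 + 35.575*33.213 + 213.374*18.712
= 7185.915 + 6304.508 + 1181.552 + 3992.654
= 18664.63 MJ
e = 18664.63 / 32.484 = 574.58 MJ/m^2

574.58 MJ/m^2


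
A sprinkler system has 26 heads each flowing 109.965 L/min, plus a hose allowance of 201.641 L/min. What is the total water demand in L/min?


Sprinkler demand = 26 * 109.965 = 2859.09 L/min
Total = 2859.09 + 201.641 = 3060.731 L/min

3060.731 L/min


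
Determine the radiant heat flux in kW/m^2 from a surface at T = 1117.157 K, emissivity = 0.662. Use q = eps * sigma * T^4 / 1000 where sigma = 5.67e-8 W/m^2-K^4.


T^4 = 1.5576e+12
q = 0.662 * 5.67e-8 * 1.5576e+12 / 1000 = 58.465 kW/m^2

58.465 kW/m^2


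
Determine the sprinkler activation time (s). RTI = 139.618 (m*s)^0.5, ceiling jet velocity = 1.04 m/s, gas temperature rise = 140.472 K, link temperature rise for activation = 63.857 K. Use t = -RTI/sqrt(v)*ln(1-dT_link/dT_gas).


dT_link/dT_gas = 0.45459
ln(1 - 0.45459) = -0.60622
t = -139.618 / sqrt(1.04) * -0.60622 = 82.995 s

82.995 s


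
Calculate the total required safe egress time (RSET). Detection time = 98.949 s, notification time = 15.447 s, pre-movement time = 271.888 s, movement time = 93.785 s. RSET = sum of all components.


Total = 98.949 + 15.447 + 271.888 + 93.785 = 480.069 s

480.069 s


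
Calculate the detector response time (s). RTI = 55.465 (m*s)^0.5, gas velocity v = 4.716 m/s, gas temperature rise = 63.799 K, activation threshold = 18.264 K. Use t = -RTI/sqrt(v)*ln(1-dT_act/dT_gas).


dT_act/dT_gas = 0.28627
ln(1 - 0.28627) = -0.33726
t = -55.465 / sqrt(4.716) * -0.33726 = 8.6137 s

8.6137 s


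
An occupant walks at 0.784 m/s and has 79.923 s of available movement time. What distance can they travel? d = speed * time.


d = 0.784 * 79.923 = 62.660 m

62.660 m


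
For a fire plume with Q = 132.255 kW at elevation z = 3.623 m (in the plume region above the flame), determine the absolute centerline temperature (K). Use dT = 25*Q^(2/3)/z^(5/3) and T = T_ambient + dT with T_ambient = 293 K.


Q^(2/3) = 25.958
z^(5/3) = 8.5463
dT = 25 * 25.958 / 8.5463 = 75.934 K
T = 293 + 75.934 = 368.93 K

368.93 K


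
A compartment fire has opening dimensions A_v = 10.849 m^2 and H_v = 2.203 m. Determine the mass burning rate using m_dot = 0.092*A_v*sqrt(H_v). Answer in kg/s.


sqrt(H_v) = 1.4843
m_dot = 0.092 * 10.849 * 1.4843 = 1.4814 kg/s

1.4814 kg/s


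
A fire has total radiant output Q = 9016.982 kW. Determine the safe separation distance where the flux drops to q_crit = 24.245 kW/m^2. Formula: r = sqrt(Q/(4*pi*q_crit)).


4*pi*q_crit = 304.67
Q/(4*pi*q_crit) = 29.596
r = sqrt(29.596) = 5.4402 m

5.4402 m


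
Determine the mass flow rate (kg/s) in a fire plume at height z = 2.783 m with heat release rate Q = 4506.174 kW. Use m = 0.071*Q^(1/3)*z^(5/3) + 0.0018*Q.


Q^(1/3) = 16.517
z^(5/3) = 5.5062
First term = 0.071 * 16.517 * 5.5062 = 6.4573
Second term = 0.0018 * 4506.174 = 8.1111
m = 14.568 kg/s

14.568 kg/s


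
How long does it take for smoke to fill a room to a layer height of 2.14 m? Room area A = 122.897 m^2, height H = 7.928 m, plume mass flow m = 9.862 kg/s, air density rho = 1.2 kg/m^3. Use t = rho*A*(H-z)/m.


H - z = 5.788 m
t = 1.2 * 122.897 * 5.788 / 9.862 = 86.554 s

86.554 s


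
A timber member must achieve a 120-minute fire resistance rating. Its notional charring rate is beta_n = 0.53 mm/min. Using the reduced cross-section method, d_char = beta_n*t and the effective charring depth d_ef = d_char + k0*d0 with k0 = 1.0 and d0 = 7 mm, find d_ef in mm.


d_char = 0.53 * 120 = 63.6 mm
d_ef = 63.6 + 1.0*7 = 70.6 mm

70.6 mm


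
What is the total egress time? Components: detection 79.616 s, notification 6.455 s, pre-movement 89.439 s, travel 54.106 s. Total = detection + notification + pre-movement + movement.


Total = 79.616 + 6.455 + 89.439 + 54.106 = 229.616 s

229.616 s


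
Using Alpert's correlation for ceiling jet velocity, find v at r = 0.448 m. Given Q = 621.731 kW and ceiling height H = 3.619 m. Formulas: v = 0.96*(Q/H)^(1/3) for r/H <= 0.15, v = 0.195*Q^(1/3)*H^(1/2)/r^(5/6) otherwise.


r/H = 0.448 / 3.619 = 0.12379
r/H <= 0.15, so v = 0.96*(Q/H)^(1/3)
Q/H = 171.80
(Q/H)^(1/3) = 5.5591
v = 0.96 * 5.5591 = 5.3367 m/s

5.3367 m/s


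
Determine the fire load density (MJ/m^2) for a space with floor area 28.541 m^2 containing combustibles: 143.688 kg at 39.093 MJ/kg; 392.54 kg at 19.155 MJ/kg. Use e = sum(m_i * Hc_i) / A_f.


Total energy = 143.688*39.093 + 392.54*19.155
= 5617.195 + 7519.104
= 13136.30 MJ
e = 13136.30 / 28.541 = 460.26 MJ/m^2

460.26 MJ/m^2


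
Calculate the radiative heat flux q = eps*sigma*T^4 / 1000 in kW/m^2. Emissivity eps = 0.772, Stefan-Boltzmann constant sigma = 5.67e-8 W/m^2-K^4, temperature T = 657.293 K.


T^4 = 1.8665e+11
q = 0.772 * 5.67e-8 * 1.8665e+11 / 1000 = 8.1703 kW/m^2

8.1703 kW/m^2


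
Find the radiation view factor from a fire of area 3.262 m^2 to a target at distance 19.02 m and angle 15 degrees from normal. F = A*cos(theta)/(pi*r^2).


cos(15 deg) = 0.96593
pi*r^2 = 1136.5
F = 3.262 * 0.96593 / 1136.5 = 0.0027724

0.0027724


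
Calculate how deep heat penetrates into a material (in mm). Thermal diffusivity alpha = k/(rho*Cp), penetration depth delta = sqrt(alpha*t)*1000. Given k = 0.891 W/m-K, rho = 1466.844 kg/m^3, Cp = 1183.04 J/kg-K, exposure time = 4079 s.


alpha = 0.891 / (1466.844 * 1183.04) = 5.1345e-07 m^2/s
alpha * t = 0.0020943
delta = sqrt(0.0020943) * 1000 = 45.764 mm

45.764 mm


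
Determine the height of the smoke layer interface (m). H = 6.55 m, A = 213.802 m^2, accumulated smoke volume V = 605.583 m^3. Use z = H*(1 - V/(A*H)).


V/(A*H) = 0.43243
1 - 0.43243 = 0.56757
z = 6.55 * 0.56757 = 3.7176 m

3.7176 m


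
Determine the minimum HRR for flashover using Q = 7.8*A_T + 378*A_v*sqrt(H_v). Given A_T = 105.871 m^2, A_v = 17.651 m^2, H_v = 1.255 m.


7.8*A_T = 825.79
sqrt(H_v) = 1.1203
378*A_v*sqrt(H_v) = 7474.5
Q = 825.79 + 7474.5 = 8300.3 kW

8300.3 kW


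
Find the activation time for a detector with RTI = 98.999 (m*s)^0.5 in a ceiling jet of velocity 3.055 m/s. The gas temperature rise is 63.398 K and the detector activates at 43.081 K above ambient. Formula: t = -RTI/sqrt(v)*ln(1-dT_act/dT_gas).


dT_act/dT_gas = 0.67953
ln(1 - 0.67953) = -1.1380
t = -98.999 / sqrt(3.055) * -1.1380 = 64.455 s

64.455 s


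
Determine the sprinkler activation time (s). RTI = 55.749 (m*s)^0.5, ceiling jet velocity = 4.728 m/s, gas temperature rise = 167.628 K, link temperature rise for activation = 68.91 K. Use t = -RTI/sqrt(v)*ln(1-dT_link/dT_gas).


dT_link/dT_gas = 0.41109
ln(1 - 0.41109) = -0.52948
t = -55.749 / sqrt(4.728) * -0.52948 = 13.575 s

13.575 s


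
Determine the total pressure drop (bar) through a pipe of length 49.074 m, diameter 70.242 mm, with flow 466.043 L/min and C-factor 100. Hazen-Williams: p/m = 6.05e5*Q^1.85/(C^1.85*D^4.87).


Q^1.85 = 86415
C^1.85 = 5011.9
D^4.87 = 9.8385e+08
p/m = 0.010603 bar/m
p_total = 0.010603 * 49.074 = 0.52032 bar

0.52032 bar


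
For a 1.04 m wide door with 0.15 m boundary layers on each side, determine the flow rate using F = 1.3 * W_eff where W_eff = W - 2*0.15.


W_eff = 1.04 - 0.30 = 0.74 m
F = 1.3 * 0.74 = 0.962 persons/s

0.962 persons/s


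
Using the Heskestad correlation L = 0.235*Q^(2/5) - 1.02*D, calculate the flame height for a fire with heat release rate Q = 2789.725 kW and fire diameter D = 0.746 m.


Q^(2/5) = 23.890
0.235 * Q^(2/5) = 5.6143
1.02 * D = 0.76092
L = 4.8533 m

4.8533 m


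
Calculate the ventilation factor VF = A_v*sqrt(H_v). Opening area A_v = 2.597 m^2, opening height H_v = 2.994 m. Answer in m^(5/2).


sqrt(H_v) = 1.7303
VF = 2.597 * 1.7303 = 4.4936 m^(5/2)

4.4936 m^(5/2)


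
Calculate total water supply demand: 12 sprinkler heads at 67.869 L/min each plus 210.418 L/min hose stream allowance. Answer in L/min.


Sprinkler demand = 12 * 67.869 = 814.428 L/min
Total = 814.428 + 210.418 = 1024.846 L/min

1024.846 L/min


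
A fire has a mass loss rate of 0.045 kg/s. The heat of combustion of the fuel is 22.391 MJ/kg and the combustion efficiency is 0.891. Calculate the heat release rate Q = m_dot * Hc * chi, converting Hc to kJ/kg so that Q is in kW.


Hc = 22.391 MJ/kg = 22.391 * 1000 kJ/kg = 22391 kJ/kg
Q = 0.045 kg/s * 22391 kJ/kg * 0.891 = 897.77 kW

897.77 kW


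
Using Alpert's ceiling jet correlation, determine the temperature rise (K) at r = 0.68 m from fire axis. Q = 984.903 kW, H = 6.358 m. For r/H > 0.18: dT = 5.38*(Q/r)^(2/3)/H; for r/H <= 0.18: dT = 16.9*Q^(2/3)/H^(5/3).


r/H = 0.68 / 6.358 = 0.10695
r/H <= 0.18, so dT = 16.9*Q^(2/3)/H^(5/3)
Q^(2/3) = 98.991
H^(5/3) = 21.821
dT = 16.9 * 98.991 / 21.821 = 76.668 K

76.668 K


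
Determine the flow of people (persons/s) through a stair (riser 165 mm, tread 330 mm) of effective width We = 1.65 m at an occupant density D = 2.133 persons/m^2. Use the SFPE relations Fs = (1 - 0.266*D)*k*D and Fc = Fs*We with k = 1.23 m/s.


1 - 0.266*D = 1 - 0.266*2.133 = 0.43262
Fs = 0.43262 * 1.23 * 2.133 = 1.1350 persons/(s*m)
Fc = 1.1350 * 1.65 = 1.8728 persons/s

1.8728 persons/s


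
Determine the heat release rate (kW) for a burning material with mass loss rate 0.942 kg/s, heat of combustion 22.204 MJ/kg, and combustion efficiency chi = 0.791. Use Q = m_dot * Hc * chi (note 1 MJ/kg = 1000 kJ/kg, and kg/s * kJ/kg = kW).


Hc = 22.204 MJ/kg = 22.204 * 1000 kJ/kg = 22204 kJ/kg
Q = 0.942 kg/s * 22204 kJ/kg * 0.791 = 16545 kW

16545 kW


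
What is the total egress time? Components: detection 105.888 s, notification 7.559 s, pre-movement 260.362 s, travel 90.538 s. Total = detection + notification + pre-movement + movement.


Total = 105.888 + 7.559 + 260.362 + 90.538 = 464.347 s

464.347 s


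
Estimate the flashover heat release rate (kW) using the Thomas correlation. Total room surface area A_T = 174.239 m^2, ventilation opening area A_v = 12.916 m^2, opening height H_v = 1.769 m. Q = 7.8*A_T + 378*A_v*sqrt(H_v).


7.8*A_T = 1359.1
sqrt(H_v) = 1.3300
378*A_v*sqrt(H_v) = 6493.6
Q = 1359.1 + 6493.6 = 7852.6 kW

7852.6 kW


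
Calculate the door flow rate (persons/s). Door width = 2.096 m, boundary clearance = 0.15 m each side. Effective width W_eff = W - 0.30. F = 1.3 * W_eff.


W_eff = 2.096 - 0.30 = 1.796 m
F = 1.3 * 1.796 = 2.3348 persons/s

2.3348 persons/s


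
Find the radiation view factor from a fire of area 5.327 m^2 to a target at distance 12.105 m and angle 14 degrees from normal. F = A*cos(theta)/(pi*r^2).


cos(14 deg) = 0.97030
pi*r^2 = 460.34
F = 5.327 * 0.97030 / 460.34 = 0.011228

0.011228


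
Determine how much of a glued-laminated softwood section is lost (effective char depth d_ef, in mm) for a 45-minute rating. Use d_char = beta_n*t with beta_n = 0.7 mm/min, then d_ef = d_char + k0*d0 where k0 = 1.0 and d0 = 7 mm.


d_char = 0.7 * 45 = 31.5 mm
d_ef = 31.5 + 1.0*7 = 38.5 mm

38.5 mm


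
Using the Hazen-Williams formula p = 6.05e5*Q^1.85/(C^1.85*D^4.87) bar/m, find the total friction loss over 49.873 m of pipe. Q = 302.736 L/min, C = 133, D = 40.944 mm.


Q^1.85 = 38902
C^1.85 = 8494.3
D^4.87 = 7.1018e+07
p/m = 0.039015 bar/m
p_total = 0.039015 * 49.873 = 1.9458 bar

1.9458 bar


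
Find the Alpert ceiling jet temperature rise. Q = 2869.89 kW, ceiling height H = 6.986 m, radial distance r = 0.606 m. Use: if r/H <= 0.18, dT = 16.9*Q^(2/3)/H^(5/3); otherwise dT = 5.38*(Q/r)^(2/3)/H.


r/H = 0.606 / 6.986 = 0.086745
r/H <= 0.18, so dT = 16.9*Q^(2/3)/H^(5/3)
Q^(2/3) = 201.95
H^(5/3) = 25.530
dT = 16.9 * 201.95 / 25.530 = 133.68 K

133.68 K


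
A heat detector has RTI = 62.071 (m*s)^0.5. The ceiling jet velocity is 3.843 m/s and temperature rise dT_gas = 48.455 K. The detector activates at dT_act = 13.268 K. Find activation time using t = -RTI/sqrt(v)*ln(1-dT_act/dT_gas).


dT_act/dT_gas = 0.27382
ln(1 - 0.27382) = -0.31996
t = -62.071 / sqrt(3.843) * -0.31996 = 10.131 s

10.131 s


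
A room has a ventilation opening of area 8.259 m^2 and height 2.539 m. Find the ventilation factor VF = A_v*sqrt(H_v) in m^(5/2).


sqrt(H_v) = 1.5934
VF = 8.259 * 1.5934 = 13.160 m^(5/2)

13.160 m^(5/2)


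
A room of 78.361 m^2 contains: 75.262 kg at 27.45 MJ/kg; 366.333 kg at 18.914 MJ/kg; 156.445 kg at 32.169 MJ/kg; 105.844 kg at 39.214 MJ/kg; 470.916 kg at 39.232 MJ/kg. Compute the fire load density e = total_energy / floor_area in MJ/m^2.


Total energy = 75.262*27.45 + 366.333*18.914 + 156.445*32.169 + 105.844*39.214 + 470.916*39.232
= 2065.942 + 6928.822 + 5032.679 + 4150.567 + 18474.98
= 36652.99 MJ
e = 36652.99 / 78.361 = 467.75 MJ/m^2

467.75 MJ/m^2


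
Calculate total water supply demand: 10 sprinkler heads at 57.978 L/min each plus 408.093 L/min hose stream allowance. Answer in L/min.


Sprinkler demand = 10 * 57.978 = 579.78 L/min
Total = 579.78 + 408.093 = 987.873 L/min

987.873 L/min


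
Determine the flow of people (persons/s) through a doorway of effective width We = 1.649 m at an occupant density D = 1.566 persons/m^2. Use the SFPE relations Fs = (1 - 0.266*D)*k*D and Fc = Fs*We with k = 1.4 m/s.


1 - 0.266*D = 1 - 0.266*1.566 = 0.58344
Fs = 0.58344 * 1.4 * 1.566 = 1.2791 persons/(s*m)
Fc = 1.2791 * 1.649 = 2.1093 persons/s

2.1093 persons/s


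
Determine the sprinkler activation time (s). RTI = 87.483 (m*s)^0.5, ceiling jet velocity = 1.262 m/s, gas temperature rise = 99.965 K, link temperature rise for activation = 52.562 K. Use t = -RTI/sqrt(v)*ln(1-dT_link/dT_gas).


dT_link/dT_gas = 0.52580
ln(1 - 0.52580) = -0.74613
t = -87.483 / sqrt(1.262) * -0.74613 = 58.105 s

58.105 s


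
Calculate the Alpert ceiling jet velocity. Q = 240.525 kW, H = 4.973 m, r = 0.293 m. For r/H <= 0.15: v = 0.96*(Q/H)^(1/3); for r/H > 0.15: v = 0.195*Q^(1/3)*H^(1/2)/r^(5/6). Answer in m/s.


r/H = 0.293 / 4.973 = 0.058918
r/H <= 0.15, so v = 0.96*(Q/H)^(1/3)
Q/H = 48.366
(Q/H)^(1/3) = 3.6435
v = 0.96 * 3.6435 = 3.4977 m/s

3.4977 m/s


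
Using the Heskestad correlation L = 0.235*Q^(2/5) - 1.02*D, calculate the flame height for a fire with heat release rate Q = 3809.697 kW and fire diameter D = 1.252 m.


Q^(2/5) = 27.062
0.235 * Q^(2/5) = 6.3595
1.02 * D = 1.2770
L = 5.0825 m

5.0825 m


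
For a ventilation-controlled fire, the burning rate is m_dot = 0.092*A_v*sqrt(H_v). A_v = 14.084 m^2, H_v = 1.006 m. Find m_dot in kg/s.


sqrt(H_v) = 1.0030
m_dot = 0.092 * 14.084 * 1.0030 = 1.2996 kg/s

1.2996 kg/s


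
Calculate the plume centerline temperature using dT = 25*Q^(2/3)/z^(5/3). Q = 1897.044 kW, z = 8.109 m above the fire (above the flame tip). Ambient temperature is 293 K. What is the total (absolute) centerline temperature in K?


Q^(2/3) = 153.24
z^(5/3) = 32.730
dT = 25 * 153.24 / 32.730 = 117.05 K
T = 293 + 117.05 = 410.05 K

410.05 K


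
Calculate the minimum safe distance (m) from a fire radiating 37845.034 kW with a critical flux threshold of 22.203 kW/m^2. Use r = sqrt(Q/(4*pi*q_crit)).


4*pi*q_crit = 279.01
Q/(4*pi*q_crit) = 135.64
r = sqrt(135.64) = 11.646 m

11.646 m


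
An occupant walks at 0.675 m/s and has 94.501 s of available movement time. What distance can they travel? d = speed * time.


d = 0.675 * 94.501 = 63.788 m

63.788 m


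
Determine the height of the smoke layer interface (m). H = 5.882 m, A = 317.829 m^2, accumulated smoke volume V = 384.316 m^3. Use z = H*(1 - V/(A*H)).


V/(A*H) = 0.20557
1 - 0.20557 = 0.79443
z = 5.882 * 0.79443 = 4.6728 m

4.6728 m


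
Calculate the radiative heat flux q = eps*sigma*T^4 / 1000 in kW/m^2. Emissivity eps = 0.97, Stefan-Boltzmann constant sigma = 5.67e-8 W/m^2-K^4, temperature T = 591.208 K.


T^4 = 1.2217e+11
q = 0.97 * 5.67e-8 * 1.2217e+11 / 1000 = 6.7192 kW/m^2

6.7192 kW/m^2


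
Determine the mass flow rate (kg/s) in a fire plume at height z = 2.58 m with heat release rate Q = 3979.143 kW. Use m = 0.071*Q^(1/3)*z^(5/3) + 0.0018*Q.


Q^(1/3) = 15.846
z^(5/3) = 4.8533
First term = 0.071 * 15.846 * 4.8533 = 5.4604
Second term = 0.0018 * 3979.143 = 7.1625
m = 12.623 kg/s

12.623 kg/s


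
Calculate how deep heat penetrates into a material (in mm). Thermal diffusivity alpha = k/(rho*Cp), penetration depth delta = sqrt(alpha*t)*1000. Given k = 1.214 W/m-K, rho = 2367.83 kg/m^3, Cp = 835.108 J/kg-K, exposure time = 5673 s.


alpha = 1.214 / (2367.83 * 835.108) = 6.1394e-07 m^2/s
alpha * t = 0.0034829
delta = sqrt(0.0034829) * 1000 = 59.016 mm

59.016 mm


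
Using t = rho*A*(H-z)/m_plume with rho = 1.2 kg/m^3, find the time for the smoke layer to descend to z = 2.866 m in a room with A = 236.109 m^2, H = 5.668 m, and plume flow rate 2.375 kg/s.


H - z = 2.802 m
t = 1.2 * 236.109 * 2.802 / 2.375 = 334.27 s

334.27 s


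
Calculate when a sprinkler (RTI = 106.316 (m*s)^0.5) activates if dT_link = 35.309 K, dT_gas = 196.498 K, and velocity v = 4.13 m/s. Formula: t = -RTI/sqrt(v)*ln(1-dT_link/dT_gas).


dT_link/dT_gas = 0.17969
ln(1 - 0.17969) = -0.19807
t = -106.316 / sqrt(4.13) * -0.19807 = 10.362 s

10.362 s


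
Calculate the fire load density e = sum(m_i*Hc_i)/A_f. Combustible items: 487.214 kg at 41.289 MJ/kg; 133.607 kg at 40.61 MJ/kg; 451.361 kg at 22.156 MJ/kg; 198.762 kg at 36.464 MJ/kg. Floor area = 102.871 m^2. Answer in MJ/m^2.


Total energy = 487.214*41.289 + 133.607*40.61 + 451.361*22.156 + 198.762*36.464
= 20116.58 + 5425.780 + 10000.35 + 7247.658
= 42790.371 MJ
e = 42790.371 / 102.871 = 415.96 MJ/m^2

415.96 MJ/m^2


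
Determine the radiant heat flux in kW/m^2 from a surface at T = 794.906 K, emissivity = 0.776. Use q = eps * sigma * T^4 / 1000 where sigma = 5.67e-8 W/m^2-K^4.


T^4 = 3.9927e+11
q = 0.776 * 5.67e-8 * 3.9927e+11 / 1000 = 17.567 kW/m^2

17.567 kW/m^2


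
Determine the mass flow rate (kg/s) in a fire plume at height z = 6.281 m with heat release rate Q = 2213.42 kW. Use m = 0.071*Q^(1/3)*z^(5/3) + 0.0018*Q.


Q^(1/3) = 13.032
z^(5/3) = 21.382
First term = 0.071 * 13.032 * 21.382 = 19.785
Second term = 0.0018 * 2213.42 = 3.9842
m = 23.769 kg/s

23.769 kg/s


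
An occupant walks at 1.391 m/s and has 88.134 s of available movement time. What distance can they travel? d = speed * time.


d = 1.391 * 88.134 = 122.59 m

122.59 m


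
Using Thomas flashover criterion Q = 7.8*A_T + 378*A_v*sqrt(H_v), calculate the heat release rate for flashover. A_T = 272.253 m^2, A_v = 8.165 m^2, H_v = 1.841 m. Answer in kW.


7.8*A_T = 2123.6
sqrt(H_v) = 1.3568
378*A_v*sqrt(H_v) = 4187.7
Q = 2123.6 + 4187.7 = 6311.3 kW

6311.3 kW


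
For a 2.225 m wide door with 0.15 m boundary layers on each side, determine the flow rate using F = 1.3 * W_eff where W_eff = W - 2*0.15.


W_eff = 2.225 - 0.30 = 1.925 m
F = 1.3 * 1.925 = 2.5025 persons/s

2.5025 persons/s


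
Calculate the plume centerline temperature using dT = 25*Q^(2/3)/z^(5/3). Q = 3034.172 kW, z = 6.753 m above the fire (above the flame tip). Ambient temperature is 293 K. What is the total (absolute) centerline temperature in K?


Q^(2/3) = 209.58
z^(5/3) = 24.127
dT = 25 * 209.58 / 24.127 = 217.17 K
T = 293 + 217.17 = 510.17 K

510.17 K


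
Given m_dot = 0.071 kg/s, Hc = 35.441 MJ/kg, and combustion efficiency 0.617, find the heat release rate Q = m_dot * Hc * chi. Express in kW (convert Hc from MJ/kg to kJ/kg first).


Hc = 35.441 MJ/kg = 35.441 * 1000 kJ/kg = 35441 kJ/kg
Q = 0.071 kg/s * 35441 kJ/kg * 0.617 = 1552.6 kW

1552.6 kW


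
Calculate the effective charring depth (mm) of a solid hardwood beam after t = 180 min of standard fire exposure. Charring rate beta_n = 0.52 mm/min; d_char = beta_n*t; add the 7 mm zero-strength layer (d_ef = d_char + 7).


d_char = 0.52 * 180 = 93.6 mm
d_ef = 93.6 + 1.0*7 = 100.6 mm

100.6 mm


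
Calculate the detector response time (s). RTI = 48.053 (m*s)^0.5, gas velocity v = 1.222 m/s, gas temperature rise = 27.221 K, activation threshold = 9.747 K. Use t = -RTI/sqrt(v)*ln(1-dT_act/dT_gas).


dT_act/dT_gas = 0.35807
ln(1 - 0.35807) = -0.44327
t = -48.053 / sqrt(1.222) * -0.44327 = 19.269 s

19.269 s


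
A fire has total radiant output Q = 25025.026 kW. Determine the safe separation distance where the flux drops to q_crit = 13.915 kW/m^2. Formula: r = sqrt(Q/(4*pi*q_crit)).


4*pi*q_crit = 174.86
Q/(4*pi*q_crit) = 143.11
r = sqrt(143.11) = 11.963 m

11.963 m


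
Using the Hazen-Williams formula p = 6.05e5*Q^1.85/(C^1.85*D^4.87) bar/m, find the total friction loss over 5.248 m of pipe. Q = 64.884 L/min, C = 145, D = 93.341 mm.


Q^1.85 = 2251.4
C^1.85 = 9966.2
D^4.87 = 3.9287e+09
p/m = 3.4788e-05 bar/m
p_total = 3.4788e-05 * 5.248 = 0.00018257 bar

0.00018257 bar


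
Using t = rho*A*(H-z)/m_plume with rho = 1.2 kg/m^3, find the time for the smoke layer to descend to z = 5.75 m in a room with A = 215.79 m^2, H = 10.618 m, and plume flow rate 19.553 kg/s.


H - z = 4.868 m
t = 1.2 * 215.79 * 4.868 / 19.553 = 64.469 s

64.469 s


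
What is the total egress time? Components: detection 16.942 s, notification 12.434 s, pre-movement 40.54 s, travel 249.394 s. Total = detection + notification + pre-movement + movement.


Total = 16.942 + 12.434 + 40.54 + 249.394 = 319.31 s

319.31 s


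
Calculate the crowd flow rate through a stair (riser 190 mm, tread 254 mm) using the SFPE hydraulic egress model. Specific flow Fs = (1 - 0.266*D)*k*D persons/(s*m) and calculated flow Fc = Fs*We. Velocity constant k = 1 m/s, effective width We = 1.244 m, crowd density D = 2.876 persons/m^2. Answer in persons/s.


1 - 0.266*D = 1 - 0.266*2.876 = 0.23498
Fs = 0.23498 * 1 * 2.876 = 0.67581 persons/(s*m)
Fc = 0.67581 * 1.244 = 0.84071 persons/s

0.84071 persons/s


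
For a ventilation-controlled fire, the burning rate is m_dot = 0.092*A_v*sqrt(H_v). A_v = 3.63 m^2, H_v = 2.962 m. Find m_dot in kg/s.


sqrt(H_v) = 1.7210
m_dot = 0.092 * 3.63 * 1.7210 = 0.57476 kg/s

0.57476 kg/s


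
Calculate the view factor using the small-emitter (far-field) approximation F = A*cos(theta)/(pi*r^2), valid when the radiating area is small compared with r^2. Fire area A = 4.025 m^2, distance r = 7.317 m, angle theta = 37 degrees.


cos(37 deg) = 0.79864
pi*r^2 = 168.20
F = 4.025 * 0.79864 / 168.20 = 0.019112

0.019112


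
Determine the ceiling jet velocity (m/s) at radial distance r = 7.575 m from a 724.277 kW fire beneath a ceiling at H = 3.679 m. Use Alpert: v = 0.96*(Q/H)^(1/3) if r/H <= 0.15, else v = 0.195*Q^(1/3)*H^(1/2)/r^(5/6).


r/H = 7.575 / 3.679 = 2.0590
r/H > 0.15, so v = 0.195*Q^(1/3)*H^(1/2)/r^(5/6)
Q^(1/3) = 8.9805
H^(1/2) = 1.9181
r^(5/6) = 5.4053
v = 0.195 * 8.9805 * 1.9181 / 5.4053 = 0.62142 m/s

0.62142 m/s


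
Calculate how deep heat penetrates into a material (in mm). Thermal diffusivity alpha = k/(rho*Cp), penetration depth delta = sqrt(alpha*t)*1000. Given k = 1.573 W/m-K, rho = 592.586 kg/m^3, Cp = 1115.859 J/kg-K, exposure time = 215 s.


alpha = 1.573 / (592.586 * 1115.859) = 2.3789e-06 m^2/s
alpha * t = 0.00051145
delta = sqrt(0.00051145) * 1000 = 22.615 mm

22.615 mm


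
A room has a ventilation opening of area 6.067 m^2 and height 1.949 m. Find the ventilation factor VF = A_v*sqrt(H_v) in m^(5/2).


sqrt(H_v) = 1.3961
VF = 6.067 * 1.3961 = 8.4699 m^(5/2)

8.4699 m^(5/2)


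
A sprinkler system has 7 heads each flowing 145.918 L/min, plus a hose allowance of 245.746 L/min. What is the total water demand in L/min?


Sprinkler demand = 7 * 145.918 = 1021.426 L/min
Total = 1021.426 + 245.746 = 1267.172 L/min

1267.172 L/min


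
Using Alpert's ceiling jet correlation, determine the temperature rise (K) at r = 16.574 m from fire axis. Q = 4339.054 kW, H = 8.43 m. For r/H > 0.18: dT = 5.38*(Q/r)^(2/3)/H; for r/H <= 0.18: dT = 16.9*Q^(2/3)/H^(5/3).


r/H = 16.574 / 8.43 = 1.9661
r/H > 0.18, so dT = 5.38*(Q/r)^(2/3)/H
Q/r = 261.80
(Q/r)^(2/3) = 40.924
dT = 5.38 * 40.924 / 8.43 = 26.118 K

26.118 K


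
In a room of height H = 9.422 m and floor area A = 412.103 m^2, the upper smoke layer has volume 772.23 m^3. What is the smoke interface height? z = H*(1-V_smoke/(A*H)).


V/(A*H) = 0.19888
1 - 0.19888 = 0.80112
z = 9.422 * 0.80112 = 7.5481 m

7.5481 m


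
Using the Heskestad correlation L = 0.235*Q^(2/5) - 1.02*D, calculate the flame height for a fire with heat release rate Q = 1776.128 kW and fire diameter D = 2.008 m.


Q^(2/5) = 19.943
0.235 * Q^(2/5) = 4.6866
1.02 * D = 2.0482
L = 2.6384 m

2.6384 m


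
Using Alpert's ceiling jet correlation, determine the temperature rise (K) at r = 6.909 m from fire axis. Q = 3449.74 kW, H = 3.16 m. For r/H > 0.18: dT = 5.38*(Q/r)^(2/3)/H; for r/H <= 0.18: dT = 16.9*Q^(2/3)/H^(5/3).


r/H = 6.909 / 3.16 = 2.1864
r/H > 0.18, so dT = 5.38*(Q/r)^(2/3)/H
Q/r = 499.31
(Q/r)^(2/3) = 62.938
dT = 5.38 * 62.938 / 3.16 = 107.15 K

107.15 K


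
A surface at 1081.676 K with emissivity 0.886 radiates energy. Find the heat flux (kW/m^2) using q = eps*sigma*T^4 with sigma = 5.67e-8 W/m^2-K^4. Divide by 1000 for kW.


T^4 = 1.3690e+12
q = 0.886 * 5.67e-8 * 1.3690e+12 / 1000 = 68.771 kW/m^2

68.771 kW/m^2


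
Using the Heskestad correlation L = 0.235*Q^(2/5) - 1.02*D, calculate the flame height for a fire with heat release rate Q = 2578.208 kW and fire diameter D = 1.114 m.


Q^(2/5) = 23.149
0.235 * Q^(2/5) = 5.4400
1.02 * D = 1.1363
L = 4.3037 m

4.3037 m


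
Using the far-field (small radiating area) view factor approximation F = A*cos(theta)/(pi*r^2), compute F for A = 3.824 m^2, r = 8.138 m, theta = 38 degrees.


cos(38 deg) = 0.78801
pi*r^2 = 208.06
F = 3.824 * 0.78801 / 208.06 = 0.014483

0.014483


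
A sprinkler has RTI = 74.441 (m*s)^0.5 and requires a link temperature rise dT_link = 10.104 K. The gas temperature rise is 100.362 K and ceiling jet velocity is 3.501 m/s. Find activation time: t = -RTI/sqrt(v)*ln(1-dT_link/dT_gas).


dT_link/dT_gas = 0.10068
ln(1 - 0.10068) = -0.10611
t = -74.441 / sqrt(3.501) * -0.10611 = 4.2216 s

4.2216 s


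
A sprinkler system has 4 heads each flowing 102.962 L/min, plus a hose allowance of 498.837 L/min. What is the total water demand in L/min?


Sprinkler demand = 4 * 102.962 = 411.848 L/min
Total = 411.848 + 498.837 = 910.685 L/min

910.685 L/min


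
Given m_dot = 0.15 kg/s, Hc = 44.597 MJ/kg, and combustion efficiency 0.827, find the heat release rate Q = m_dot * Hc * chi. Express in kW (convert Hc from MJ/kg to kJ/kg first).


Hc = 44.597 MJ/kg = 44.597 * 1000 kJ/kg = 44597 kJ/kg
Q = 0.15 kg/s * 44597 kJ/kg * 0.827 = 5532.3 kW

5532.3 kW


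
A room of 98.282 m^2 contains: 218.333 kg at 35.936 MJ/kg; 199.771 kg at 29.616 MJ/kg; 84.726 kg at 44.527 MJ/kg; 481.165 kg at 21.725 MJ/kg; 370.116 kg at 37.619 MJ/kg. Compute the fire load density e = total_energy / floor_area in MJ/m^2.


Total energy = 218.333*35.936 + 199.771*29.616 + 84.726*44.527 + 481.165*21.725 + 370.116*37.619
= 7846.015 + 5916.418 + 3772.595 + 10453.31 + 13923.39
= 41911.73 MJ
e = 41911.73 / 98.282 = 426.44 MJ/m^2

426.44 MJ/m^2


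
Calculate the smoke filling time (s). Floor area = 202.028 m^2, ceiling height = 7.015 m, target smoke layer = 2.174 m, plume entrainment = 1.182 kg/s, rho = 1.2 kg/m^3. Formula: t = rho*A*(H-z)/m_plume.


H - z = 4.841 m
t = 1.2 * 202.028 * 4.841 / 1.182 = 992.91 s

992.91 s


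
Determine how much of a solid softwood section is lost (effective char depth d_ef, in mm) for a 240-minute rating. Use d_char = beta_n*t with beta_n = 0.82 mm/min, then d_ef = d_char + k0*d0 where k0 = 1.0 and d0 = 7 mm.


d_char = 0.82 * 240 = 196.8 mm
d_ef = 196.8 + 1.0*7 = 203.8 mm

203.8 mm


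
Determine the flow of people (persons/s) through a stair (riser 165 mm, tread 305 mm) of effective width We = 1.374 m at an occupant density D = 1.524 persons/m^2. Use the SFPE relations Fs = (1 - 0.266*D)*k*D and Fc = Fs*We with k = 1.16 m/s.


1 - 0.266*D = 1 - 0.266*1.524 = 0.59462
Fs = 0.59462 * 1.16 * 1.524 = 1.0512 persons/(s*m)
Fc = 1.0512 * 1.374 = 1.4443 persons/s

1.4443 persons/s


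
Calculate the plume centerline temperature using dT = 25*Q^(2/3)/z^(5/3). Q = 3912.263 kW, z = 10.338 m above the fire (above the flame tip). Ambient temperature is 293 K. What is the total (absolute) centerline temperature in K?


Q^(2/3) = 248.29
z^(5/3) = 49.060
dT = 25 * 248.29 / 49.060 = 126.52 K
T = 293 + 126.52 = 419.52 K

419.52 K


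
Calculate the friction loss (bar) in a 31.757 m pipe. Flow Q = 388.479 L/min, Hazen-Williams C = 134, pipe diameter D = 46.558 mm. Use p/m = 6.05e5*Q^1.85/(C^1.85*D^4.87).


Q^1.85 = 61706
C^1.85 = 8612.8
D^4.87 = 1.3278e+08
p/m = 0.032644 bar/m
p_total = 0.032644 * 31.757 = 1.0367 bar

1.0367 bar


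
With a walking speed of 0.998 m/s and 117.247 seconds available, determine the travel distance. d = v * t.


d = 0.998 * 117.247 = 117.01 m

117.01 m


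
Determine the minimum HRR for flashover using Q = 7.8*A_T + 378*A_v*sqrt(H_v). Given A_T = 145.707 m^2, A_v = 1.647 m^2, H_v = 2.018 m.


7.8*A_T = 1136.5
sqrt(H_v) = 1.4206
378*A_v*sqrt(H_v) = 884.39
Q = 1136.5 + 884.39 = 2020.9 kW

2020.9 kW


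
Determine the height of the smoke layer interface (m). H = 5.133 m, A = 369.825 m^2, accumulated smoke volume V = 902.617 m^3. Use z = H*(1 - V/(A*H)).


V/(A*H) = 0.47548
1 - 0.47548 = 0.52452
z = 5.133 * 0.52452 = 2.6923 m

2.6923 m
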